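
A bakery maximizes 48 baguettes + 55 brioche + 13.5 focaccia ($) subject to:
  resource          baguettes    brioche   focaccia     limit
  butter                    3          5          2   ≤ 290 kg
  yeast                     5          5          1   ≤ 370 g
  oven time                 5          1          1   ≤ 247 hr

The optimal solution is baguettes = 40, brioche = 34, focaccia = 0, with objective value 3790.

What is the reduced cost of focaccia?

Binding: butter and yeast. Non-binding: oven time (13 unused).
Slack constraints have shadow price 0 (complementary slackness).
From A_Bᵀ y = c: 3·y_butter + 5·y_yeast = 48; 5·y_butter + 5·y_yeast = 55.
Solving: y_butter = 3.5, y_yeast = 7.5.
Reduced cost of focaccia: c₃ − yᵀa₃ = 13.5 − (3.5·2 + 7.5·1) = 13.5 − 14.5 = -1.

-1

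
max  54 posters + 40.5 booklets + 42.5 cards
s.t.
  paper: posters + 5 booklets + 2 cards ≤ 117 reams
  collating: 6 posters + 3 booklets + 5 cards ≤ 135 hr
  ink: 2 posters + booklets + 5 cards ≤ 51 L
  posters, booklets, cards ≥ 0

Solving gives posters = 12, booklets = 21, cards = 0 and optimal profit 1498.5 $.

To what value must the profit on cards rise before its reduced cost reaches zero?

48.5

At the optimum: paper uses 117 of 117 (binding); collating uses 135 of 135 (binding); ink uses 45 of 51 (slack = 6).
Since ink is not tight, its dual is 0.
Dual feasibility on the basic columns requires 1·y_paper + 6·y_collating = 54, 5·y_paper + 3·y_collating = 40.5.
Solving: y_paper = 3, y_collating = 8.5.
cards enters the basis when its profit ≥ yᵀa₃ = 3·2 + 8.5·5 = 48.5.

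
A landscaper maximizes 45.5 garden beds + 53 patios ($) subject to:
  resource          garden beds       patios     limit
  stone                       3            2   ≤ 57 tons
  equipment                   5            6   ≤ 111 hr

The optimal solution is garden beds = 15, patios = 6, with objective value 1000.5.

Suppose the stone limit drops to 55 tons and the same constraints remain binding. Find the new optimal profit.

At the optimum: stone uses 57 of 57 (binding); equipment uses 111 of 111 (binding).
From A_Bᵀ y = c: 3·y_stone + 5·y_equipment = 45.5; 2·y_stone + 6·y_equipment = 53.
This yields shadow prices y_stone = 1, y_equipment = 8.5.
Δz = y_stone·Δb = 1 × (-2) = -2, so new z* = 1000.5 − 2 = 998.5.

998.5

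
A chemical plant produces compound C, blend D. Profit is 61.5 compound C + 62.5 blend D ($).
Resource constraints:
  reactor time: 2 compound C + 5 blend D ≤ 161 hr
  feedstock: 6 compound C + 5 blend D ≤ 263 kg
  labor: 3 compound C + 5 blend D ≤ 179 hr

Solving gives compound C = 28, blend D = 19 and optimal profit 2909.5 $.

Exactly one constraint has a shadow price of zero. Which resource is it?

reactor time

reactor time: 151/161 (slack 10)
feedstock: 263/263 (binding)
labor: 179/179 (binding)
By complementary slackness, a constraint with positive slack has shadow price 0 → reactor time.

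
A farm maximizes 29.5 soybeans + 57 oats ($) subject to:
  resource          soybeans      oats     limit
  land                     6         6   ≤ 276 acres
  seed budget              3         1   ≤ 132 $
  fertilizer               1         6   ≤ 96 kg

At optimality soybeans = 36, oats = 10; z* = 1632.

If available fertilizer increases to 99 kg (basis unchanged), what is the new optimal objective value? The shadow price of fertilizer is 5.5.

1648.5

Δb = 3, so new z* = 1632 + (5.5)·(3) = 1632 + 16.5 = 1648.5.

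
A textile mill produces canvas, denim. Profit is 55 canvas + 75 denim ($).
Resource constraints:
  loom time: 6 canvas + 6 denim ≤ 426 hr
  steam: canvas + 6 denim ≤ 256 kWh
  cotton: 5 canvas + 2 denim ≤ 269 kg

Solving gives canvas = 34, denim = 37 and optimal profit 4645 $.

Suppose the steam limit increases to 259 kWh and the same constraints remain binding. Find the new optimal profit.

Binding: loom time and steam. Non-binding: cotton (25 unused).
By complementary slackness, y = 0 for the non-binding constraint.
From A_Bᵀ y = c: 6·y_loom time + 1·y_steam = 55; 6·y_loom time + 6·y_steam = 75.
This yields shadow prices y_loom time = 8.5, y_steam = 4.
Δz = y_steam·Δb = 4 × (3) = 12, so new z* = 4645 + 12 = 4657.

4657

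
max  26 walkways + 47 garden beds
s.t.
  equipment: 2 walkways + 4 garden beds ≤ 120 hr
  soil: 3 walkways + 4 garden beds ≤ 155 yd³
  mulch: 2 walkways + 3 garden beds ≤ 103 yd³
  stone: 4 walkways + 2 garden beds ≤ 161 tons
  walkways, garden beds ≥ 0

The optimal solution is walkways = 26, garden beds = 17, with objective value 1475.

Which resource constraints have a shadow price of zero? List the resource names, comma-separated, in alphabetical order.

equipment: 120/120 (binding)
soil: 146/155 (slack 9)
mulch: 103/103 (binding)
stone: 138/161 (slack 23)
By complementary slackness, a constraint with positive slack has shadow price 0 → soil, stone.

soil, stone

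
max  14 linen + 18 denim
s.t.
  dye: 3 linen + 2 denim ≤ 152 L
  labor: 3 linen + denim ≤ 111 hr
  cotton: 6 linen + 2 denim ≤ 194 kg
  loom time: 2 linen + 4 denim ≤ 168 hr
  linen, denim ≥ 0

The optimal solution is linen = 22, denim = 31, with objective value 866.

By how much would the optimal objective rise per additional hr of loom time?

At the optimum: dye uses 128 of 152 (slack = 24); labor uses 97 of 111 (slack = 14); cotton uses 194 of 194 (binding); loom time uses 168 of 168 (binding).
Since dye, labor are not tight, their duals are 0.
Dual feasibility on the basic columns requires 6·y_cotton + 2·y_loom time = 14, 2·y_cotton + 4·y_loom time = 18.
This yields shadow prices y_cotton = 1, y_loom time = 4.
Shadow price of loom time = 4.

4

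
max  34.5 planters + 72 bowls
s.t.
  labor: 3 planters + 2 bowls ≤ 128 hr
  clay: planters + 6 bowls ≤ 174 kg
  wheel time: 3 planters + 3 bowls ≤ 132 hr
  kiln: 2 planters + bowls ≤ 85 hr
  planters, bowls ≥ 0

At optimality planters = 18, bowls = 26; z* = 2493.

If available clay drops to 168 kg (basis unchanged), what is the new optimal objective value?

Binding: clay and wheel time. Non-binding: labor (22 unused), kiln (23 unused).
Since labor, kiln are not tight, their duals are 0.
From A_Bᵀ y = c: 1·y_clay + 3·y_wheel time = 34.5; 6·y_clay + 3·y_wheel time = 72.
→ y_clay = 7.5 and y_wheel time = 9.
Δz = y_clay·Δb = 7.5 × (-6) = -45, so new z* = 2493 − 45 = 2448.

2448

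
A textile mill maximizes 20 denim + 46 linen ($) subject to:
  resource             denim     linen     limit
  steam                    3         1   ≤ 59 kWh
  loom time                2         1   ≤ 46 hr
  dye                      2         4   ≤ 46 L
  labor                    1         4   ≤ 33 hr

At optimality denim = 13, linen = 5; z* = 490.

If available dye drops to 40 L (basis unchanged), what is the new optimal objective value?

439

Check each constraint at x*: steam 44/59 (slack 15); loom time 31/46 (slack 15); dye 46/46 (tight); labor 33/33 (tight).
Since steam, loom time are not tight, their duals are 0.
Dual feasibility on the basic columns requires 2·y_dye + 1·y_labor = 20, 4·y_dye + 4·y_labor = 46.
Solving: y_dye = 8.5, y_labor = 3.
Δz = y_dye·Δb = 8.5 × (-6) = -51, so new z* = 490 − 51 = 439.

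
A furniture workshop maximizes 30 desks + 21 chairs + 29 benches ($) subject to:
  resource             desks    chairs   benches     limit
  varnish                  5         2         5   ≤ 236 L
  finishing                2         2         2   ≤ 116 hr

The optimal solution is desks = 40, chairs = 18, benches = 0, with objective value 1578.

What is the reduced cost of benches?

-1

At the optimum: varnish uses 236 of 236 (binding); finishing uses 116 of 116 (binding).
The binding rows give the dual system: 5·y_varnish + 2·y_finishing = 30 and 2·y_varnish + 2·y_finishing = 21.
This yields shadow prices y_varnish = 3, y_finishing = 7.5.
Reduced cost of benches: c₃ − yᵀa₃ = 29 − (3·5 + 7.5·2) = 29 − 30 = -1.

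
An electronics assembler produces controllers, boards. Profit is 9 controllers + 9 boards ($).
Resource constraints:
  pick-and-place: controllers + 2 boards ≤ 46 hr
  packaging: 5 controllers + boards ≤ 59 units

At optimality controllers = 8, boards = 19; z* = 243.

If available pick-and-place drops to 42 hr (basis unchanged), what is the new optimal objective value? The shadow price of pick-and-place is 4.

227

Δb = -4, so new z* = 243 + (4)·(-4) = 243 − 16 = 227.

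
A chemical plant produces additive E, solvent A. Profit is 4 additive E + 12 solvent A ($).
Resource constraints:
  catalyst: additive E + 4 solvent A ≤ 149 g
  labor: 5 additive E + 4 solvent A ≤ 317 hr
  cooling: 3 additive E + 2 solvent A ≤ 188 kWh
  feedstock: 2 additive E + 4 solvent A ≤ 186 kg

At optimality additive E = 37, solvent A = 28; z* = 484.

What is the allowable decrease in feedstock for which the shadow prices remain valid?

37

Binding constraints: catalyst, feedstock. The basis is B = [[1,4],[2,4]] with det -4.
Per unit decrease in feedstock, x* moves by d = (-1, 0.25).
The basis stays optimal until additive E reaches 0; allowable decrease = 37 kg.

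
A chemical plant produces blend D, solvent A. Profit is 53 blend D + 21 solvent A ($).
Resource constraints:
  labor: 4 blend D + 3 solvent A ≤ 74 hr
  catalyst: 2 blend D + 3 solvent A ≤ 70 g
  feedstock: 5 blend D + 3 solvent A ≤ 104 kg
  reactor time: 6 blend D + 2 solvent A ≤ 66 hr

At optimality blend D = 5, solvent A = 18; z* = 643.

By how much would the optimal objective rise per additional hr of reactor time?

At the optimum: labor uses 74 of 74 (binding); catalyst uses 64 of 70 (slack = 6); feedstock uses 79 of 104 (slack = 25); reactor time uses 66 of 66 (binding).
By complementary slackness, y = 0 for the non-binding constraints.
Dual feasibility on the basic columns requires 4·y_labor + 6·y_reactor time = 53, 3·y_labor + 2·y_reactor time = 21.
This yields shadow prices y_labor = 2, y_reactor time = 7.5.
Shadow price of reactor time = 7.5.

7.5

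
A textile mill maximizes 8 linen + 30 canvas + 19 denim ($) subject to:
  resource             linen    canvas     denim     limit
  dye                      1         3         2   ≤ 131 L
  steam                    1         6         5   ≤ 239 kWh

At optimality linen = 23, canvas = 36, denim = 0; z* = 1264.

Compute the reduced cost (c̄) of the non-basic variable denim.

Check each constraint at x*: dye 131/131 (tight); steam 239/239 (tight).
The binding rows give the dual system: 1·y_dye + 1·y_steam = 8 and 3·y_dye + 6·y_steam = 30.
→ y_dye = 6 and y_steam = 2.
Reduced cost of denim: c₃ − yᵀa₃ = 19 − (6·2 + 2·5) = 19 − 22 = -3.

-3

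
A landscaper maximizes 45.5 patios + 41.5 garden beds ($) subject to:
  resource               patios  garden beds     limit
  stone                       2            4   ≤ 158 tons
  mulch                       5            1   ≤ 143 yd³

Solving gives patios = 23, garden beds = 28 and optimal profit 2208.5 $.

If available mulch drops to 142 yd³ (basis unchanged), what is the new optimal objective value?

Both stone and mulch are binding at x*.
Dual feasibility on the basic columns requires 2·y_stone + 5·y_mulch = 45.5, 4·y_stone + 1·y_mulch = 41.5.
This yields shadow prices y_stone = 9, y_mulch = 5.5.
Δz = y_mulch·Δb = 5.5 × (-1) = -5.5, so new z* = 2208.5 − 5.5 = 2203.

2203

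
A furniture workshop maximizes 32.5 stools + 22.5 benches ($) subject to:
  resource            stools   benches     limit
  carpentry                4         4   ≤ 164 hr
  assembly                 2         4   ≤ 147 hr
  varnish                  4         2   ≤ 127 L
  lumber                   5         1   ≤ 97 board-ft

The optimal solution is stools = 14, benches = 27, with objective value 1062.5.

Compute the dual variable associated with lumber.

Binding: carpentry and lumber. Non-binding: assembly (11 unused), varnish (17 unused).
Since assembly, varnish are not tight, their duals are 0.
From A_Bᵀ y = c: 4·y_carpentry + 5·y_lumber = 32.5; 4·y_carpentry + 1·y_lumber = 22.5.
→ y_carpentry = 5 and y_lumber = 2.5.
Shadow price of lumber = 2.5.

2.5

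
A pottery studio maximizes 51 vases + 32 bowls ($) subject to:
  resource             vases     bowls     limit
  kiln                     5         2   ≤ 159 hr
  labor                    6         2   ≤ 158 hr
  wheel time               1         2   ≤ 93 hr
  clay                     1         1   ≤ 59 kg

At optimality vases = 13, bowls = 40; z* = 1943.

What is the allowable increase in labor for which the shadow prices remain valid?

17.5

Binding constraints: labor, wheel time. The basis is B = [[6,2],[1,2]] with det 10.
Per unit increase in labor, x* moves by d = (0.2, -0.1).
The basis stays optimal until kiln becomes binding; allowable increase = 17.5 hr.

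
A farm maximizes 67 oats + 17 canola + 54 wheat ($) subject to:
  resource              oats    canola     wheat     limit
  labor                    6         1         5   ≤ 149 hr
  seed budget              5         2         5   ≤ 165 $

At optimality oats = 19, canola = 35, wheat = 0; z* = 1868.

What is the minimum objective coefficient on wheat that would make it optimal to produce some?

At the optimum: labor uses 149 of 149 (binding); seed budget uses 165 of 165 (binding).
The binding rows give the dual system: 6·y_labor + 5·y_seed budget = 67 and 1·y_labor + 2·y_seed budget = 17.
Solving: y_labor = 7, y_seed budget = 5.
wheat enters the basis when its profit ≥ yᵀa₃ = 7·5 + 5·5 = 60.

60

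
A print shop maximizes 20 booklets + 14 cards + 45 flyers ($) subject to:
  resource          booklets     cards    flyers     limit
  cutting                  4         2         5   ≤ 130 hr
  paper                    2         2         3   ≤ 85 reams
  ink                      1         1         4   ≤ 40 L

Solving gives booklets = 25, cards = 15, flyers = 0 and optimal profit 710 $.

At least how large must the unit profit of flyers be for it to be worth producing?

47

Binding: cutting and ink. Non-binding: paper (5 unused).
Since paper is not tight, its dual is 0.
The binding rows give the dual system: 4·y_cutting + 1·y_ink = 20 and 2·y_cutting + 1·y_ink = 14.
→ y_cutting = 3 and y_ink = 8.
flyers enters the basis when its profit ≥ yᵀa₃ = 3·5 + 8·4 = 47.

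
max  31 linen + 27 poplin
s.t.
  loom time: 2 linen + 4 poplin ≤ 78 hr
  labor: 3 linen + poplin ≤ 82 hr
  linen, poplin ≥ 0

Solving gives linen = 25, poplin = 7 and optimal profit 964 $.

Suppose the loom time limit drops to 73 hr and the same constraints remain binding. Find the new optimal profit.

939

Check each constraint at x*: loom time 78/78 (tight); labor 82/82 (tight).
From A_Bᵀ y = c: 2·y_loom time + 3·y_labor = 31; 4·y_loom time + 1·y_labor = 27.
This yields shadow prices y_loom time = 5, y_labor = 7.
Δz = y_loom time·Δb = 5 × (-5) = -25, so new z* = 964 − 25 = 939.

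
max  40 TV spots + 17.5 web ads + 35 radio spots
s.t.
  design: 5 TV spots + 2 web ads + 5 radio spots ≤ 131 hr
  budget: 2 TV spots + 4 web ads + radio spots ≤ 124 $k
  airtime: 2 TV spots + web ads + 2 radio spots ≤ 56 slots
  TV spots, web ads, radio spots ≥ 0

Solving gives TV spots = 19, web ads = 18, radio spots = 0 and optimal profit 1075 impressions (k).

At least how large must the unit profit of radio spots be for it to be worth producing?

Binding: design and airtime. Non-binding: budget (14 unused).
By complementary slackness, y = 0 for the non-binding constraint.
From A_Bᵀ y = c: 5·y_design + 2·y_airtime = 40; 2·y_design + 1·y_airtime = 17.5.
→ y_design = 5 and y_airtime = 7.5.
radio spots enters the basis when its profit ≥ yᵀa₃ = 5·5 + 7.5·2 = 40.

40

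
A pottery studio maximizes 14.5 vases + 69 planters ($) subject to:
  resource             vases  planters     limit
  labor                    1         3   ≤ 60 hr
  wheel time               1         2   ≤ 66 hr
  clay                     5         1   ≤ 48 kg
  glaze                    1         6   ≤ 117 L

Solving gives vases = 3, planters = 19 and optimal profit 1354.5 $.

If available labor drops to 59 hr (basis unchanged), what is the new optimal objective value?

Check each constraint at x*: labor 60/60 (tight); wheel time 41/66 (slack 25); clay 34/48 (slack 14); glaze 117/117 (tight).
By complementary slackness, y = 0 for the non-binding constraints.
Dual feasibility on the basic columns requires 1·y_labor + 1·y_glaze = 14.5, 3·y_labor + 6·y_glaze = 69.
→ y_labor = 6 and y_glaze = 8.5.
Δz = y_labor·Δb = 6 × (-1) = -6, so new z* = 1354.5 − 6 = 1348.5.

1348.5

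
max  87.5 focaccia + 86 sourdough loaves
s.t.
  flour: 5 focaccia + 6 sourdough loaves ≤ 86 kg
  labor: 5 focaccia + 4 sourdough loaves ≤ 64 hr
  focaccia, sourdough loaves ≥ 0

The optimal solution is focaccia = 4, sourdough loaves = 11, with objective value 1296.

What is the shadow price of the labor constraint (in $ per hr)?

Both flour and labor are binding at x*.
The binding rows give the dual system: 5·y_flour + 5·y_labor = 87.5 and 6·y_flour + 4·y_labor = 86.
This yields shadow prices y_flour = 8, y_labor = 9.5.
Shadow price of labor = 9.5.

9.5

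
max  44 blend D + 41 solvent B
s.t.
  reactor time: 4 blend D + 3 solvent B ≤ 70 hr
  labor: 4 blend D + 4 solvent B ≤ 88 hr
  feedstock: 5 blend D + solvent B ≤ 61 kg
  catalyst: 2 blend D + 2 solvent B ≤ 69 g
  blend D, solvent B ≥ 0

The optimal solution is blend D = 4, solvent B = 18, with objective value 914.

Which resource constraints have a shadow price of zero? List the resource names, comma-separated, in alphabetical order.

reactor time: 70/70 (binding)
labor: 88/88 (binding)
feedstock: 38/61 (slack 23)
catalyst: 44/69 (slack 25)
By complementary slackness, a constraint with positive slack has shadow price 0 → catalyst, feedstock.

catalyst, feedstock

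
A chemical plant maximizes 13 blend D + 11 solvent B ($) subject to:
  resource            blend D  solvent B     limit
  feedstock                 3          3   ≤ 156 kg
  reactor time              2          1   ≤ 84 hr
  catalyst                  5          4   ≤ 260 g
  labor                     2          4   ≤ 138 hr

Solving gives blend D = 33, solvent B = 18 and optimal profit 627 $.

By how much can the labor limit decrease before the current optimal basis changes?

Binding constraints: reactor time, labor. The basis is B = [[2,1],[2,4]] with det 6.
Per unit decrease in labor, x* moves by d = (0.1667, -0.3333).
The basis stays optimal until solvent B reaches 0; allowable decrease = 54 hr.

54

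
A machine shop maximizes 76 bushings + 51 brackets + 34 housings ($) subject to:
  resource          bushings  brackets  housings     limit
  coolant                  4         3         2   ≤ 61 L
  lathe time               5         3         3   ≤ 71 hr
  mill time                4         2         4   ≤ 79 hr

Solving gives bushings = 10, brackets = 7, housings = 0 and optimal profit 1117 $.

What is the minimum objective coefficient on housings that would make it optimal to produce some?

42

Binding: coolant and lathe time. Non-binding: mill time (25 unused).
Since mill time is not tight, its dual is 0.
The binding rows give the dual system: 4·y_coolant + 5·y_lathe time = 76 and 3·y_coolant + 3·y_lathe time = 51.
Solving: y_coolant = 9, y_lathe time = 8.
housings enters the basis when its profit ≥ yᵀa₃ = 9·2 + 8·3 = 42.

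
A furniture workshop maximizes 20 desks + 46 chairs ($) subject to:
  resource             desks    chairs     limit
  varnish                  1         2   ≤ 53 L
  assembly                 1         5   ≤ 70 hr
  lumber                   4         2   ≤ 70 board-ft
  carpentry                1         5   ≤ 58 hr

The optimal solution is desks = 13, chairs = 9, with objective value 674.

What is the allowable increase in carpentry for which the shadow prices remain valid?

Binding constraints: lumber, carpentry. The basis is B = [[4,2],[1,5]] with det 18.
Per unit increase in carpentry, x* moves by d = (-0.1111, 0.2222).
The basis stays optimal until assembly becomes binding; allowable increase = 12 hr.

12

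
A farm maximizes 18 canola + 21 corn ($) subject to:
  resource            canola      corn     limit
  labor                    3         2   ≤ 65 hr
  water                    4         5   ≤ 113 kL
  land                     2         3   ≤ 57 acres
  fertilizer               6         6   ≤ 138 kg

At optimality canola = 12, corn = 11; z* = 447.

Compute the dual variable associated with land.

Check each constraint at x*: labor 58/65 (slack 7); water 103/113 (slack 10); land 57/57 (tight); fertilizer 138/138 (tight).
Slack constraints have shadow price 0 (complementary slackness).
The binding rows give the dual system: 2·y_land + 6·y_fertilizer = 18 and 3·y_land + 6·y_fertilizer = 21.
Solving: y_land = 3, y_fertilizer = 2.
Shadow price of land = 3.

3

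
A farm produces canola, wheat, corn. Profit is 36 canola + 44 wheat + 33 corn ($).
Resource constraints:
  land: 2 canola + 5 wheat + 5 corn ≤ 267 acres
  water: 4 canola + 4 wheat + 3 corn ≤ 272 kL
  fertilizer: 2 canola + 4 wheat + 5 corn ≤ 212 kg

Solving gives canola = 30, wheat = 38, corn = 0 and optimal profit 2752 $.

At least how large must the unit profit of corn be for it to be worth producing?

Check each constraint at x*: land 250/267 (slack 17); water 272/272 (tight); fertilizer 212/212 (tight).
Slack constraints have shadow price 0 (complementary slackness).
Dual feasibility on the basic columns requires 4·y_water + 2·y_fertilizer = 36, 4·y_water + 4·y_fertilizer = 44.
→ y_water = 7 and y_fertilizer = 4.
corn enters the basis when its profit ≥ yᵀa₃ = 7·3 + 4·5 = 41.

41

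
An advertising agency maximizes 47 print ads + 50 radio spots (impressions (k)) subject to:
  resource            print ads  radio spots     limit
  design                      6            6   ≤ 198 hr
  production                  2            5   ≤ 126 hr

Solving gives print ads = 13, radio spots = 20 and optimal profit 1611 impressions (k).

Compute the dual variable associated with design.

7.5

Check each constraint at x*: design 198/198 (tight); production 126/126 (tight).
The binding rows give the dual system: 6·y_design + 2·y_production = 47 and 6·y_design + 5·y_production = 50.
This yields shadow prices y_design = 7.5, y_production = 1.
Shadow price of design = 7.5.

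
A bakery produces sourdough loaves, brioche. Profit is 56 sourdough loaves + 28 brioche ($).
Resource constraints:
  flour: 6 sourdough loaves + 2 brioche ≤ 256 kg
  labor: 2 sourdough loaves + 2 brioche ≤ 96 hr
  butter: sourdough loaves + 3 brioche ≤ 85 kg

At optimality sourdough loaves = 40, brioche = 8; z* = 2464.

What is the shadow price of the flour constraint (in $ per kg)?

7

At the optimum: flour uses 256 of 256 (binding); labor uses 96 of 96 (binding); butter uses 64 of 85 (slack = 21).
By complementary slackness, y = 0 for the non-binding constraint.
The binding rows give the dual system: 6·y_flour + 2·y_labor = 56 and 2·y_flour + 2·y_labor = 28.
→ y_flour = 7 and y_labor = 7.
Shadow price of flour = 7.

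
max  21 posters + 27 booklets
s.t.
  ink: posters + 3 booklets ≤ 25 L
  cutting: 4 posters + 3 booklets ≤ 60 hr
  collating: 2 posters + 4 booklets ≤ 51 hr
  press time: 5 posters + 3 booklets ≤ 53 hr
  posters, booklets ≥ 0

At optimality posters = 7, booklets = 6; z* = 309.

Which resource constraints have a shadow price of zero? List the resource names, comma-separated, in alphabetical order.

ink: 25/25 (binding)
cutting: 46/60 (slack 14)
collating: 38/51 (slack 13)
press time: 53/53 (binding)
By complementary slackness, a constraint with positive slack has shadow price 0 → collating, cutting.

collating, cutting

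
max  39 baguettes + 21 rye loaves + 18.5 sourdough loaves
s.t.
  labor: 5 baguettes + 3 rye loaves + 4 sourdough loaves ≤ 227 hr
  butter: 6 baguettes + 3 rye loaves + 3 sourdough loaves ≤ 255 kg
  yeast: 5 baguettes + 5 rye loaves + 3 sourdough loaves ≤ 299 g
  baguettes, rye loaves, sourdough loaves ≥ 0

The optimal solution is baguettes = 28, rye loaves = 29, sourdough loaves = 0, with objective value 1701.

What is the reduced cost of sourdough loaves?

Check each constraint at x*: labor 227/227 (tight); butter 255/255 (tight); yeast 285/299 (slack 14).
Slack constraints have shadow price 0 (complementary slackness).
Dual feasibility on the basic columns requires 5·y_labor + 6·y_butter = 39, 3·y_labor + 3·y_butter = 21.
Solving: y_labor = 3, y_butter = 4.
Reduced cost of sourdough loaves: c₃ − yᵀa₃ = 18.5 − (3·4 + 4·3) = 18.5 − 24 = -5.5.

-5.5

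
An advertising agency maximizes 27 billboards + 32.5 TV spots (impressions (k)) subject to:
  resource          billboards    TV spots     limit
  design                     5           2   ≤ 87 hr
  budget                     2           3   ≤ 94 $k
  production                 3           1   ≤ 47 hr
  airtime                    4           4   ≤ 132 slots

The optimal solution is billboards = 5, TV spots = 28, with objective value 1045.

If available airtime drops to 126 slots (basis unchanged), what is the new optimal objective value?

1021

Binding: budget and airtime. Non-binding: design (6 unused), production (4 unused).
Since design, production are not tight, their duals are 0.
The binding rows give the dual system: 2·y_budget + 4·y_airtime = 27 and 3·y_budget + 4·y_airtime = 32.5.
→ y_budget = 5.5 and y_airtime = 4.
Δz = y_airtime·Δb = 4 × (-6) = -24, so new z* = 1045 − 24 = 1021.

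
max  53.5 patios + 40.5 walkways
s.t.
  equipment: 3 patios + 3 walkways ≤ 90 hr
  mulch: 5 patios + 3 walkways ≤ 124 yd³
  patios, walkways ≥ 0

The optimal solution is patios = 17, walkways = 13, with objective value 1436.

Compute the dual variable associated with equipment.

7

Both equipment and mulch are binding at x*.
Dual feasibility on the basic columns requires 3·y_equipment + 5·y_mulch = 53.5, 3·y_equipment + 3·y_mulch = 40.5.
→ y_equipment = 7 and y_mulch = 6.5.
Shadow price of equipment = 7.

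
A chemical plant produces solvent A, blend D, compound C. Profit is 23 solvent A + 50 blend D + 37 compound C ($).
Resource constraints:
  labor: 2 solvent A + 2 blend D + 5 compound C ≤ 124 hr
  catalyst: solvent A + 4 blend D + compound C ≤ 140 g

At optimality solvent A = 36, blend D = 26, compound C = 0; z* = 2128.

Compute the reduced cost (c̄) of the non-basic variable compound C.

-7

Check each constraint at x*: labor 124/124 (tight); catalyst 140/140 (tight).
Dual feasibility on the basic columns requires 2·y_labor + 1·y_catalyst = 23, 2·y_labor + 4·y_catalyst = 50.
Solving: y_labor = 7, y_catalyst = 9.
Reduced cost of compound C: c₃ − yᵀa₃ = 37 − (7·5 + 9·1) = 37 − 44 = -7.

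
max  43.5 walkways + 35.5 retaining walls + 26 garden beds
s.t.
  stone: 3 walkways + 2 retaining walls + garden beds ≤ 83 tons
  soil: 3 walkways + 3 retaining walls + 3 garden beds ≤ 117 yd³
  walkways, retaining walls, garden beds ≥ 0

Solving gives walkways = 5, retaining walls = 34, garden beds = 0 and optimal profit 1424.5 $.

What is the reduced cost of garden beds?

Check each constraint at x*: stone 83/83 (tight); soil 117/117 (tight).
From A_Bᵀ y = c: 3·y_stone + 3·y_soil = 43.5; 2·y_stone + 3·y_soil = 35.5.
This yields shadow prices y_stone = 8, y_soil = 6.5.
Reduced cost of garden beds: c₃ − yᵀa₃ = 26 − (8·1 + 6.5·3) = 26 − 27.5 = -1.5.

-1.5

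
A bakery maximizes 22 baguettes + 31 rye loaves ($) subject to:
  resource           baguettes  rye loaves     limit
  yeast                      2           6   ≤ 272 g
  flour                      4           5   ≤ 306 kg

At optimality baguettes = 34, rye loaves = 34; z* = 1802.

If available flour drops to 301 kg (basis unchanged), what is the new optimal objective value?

Check each constraint at x*: yeast 272/272 (tight); flour 306/306 (tight).
The binding rows give the dual system: 2·y_yeast + 4·y_flour = 22 and 6·y_yeast + 5·y_flour = 31.
Solving: y_yeast = 1, y_flour = 5.
Δz = y_flour·Δb = 5 × (-5) = -25, so new z* = 1802 − 25 = 1777.

1777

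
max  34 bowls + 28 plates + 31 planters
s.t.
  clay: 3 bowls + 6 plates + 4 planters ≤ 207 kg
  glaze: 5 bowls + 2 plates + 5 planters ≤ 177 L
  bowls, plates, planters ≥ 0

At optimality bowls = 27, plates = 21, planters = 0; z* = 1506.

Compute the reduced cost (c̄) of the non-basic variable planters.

-6

Check each constraint at x*: clay 207/207 (tight); glaze 177/177 (tight).
Dual feasibility on the basic columns requires 3·y_clay + 5·y_glaze = 34, 6·y_clay + 2·y_glaze = 28.
→ y_clay = 3 and y_glaze = 5.
Reduced cost of planters: c₃ − yᵀa₃ = 31 − (3·4 + 5·5) = 31 − 37 = -6.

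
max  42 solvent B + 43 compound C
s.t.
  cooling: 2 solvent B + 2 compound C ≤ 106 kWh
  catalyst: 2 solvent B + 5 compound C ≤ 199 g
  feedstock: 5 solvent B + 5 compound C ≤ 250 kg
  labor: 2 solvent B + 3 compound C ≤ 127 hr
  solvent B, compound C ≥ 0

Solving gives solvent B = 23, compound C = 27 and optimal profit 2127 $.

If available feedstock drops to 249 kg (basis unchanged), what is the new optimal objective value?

2119

Check each constraint at x*: cooling 100/106 (slack 6); catalyst 181/199 (slack 18); feedstock 250/250 (tight); labor 127/127 (tight).
Since cooling, catalyst are not tight, their duals are 0.
The binding rows give the dual system: 5·y_feedstock + 2·y_labor = 42 and 5·y_feedstock + 3·y_labor = 43.
Solving: y_feedstock = 8, y_labor = 1.
Δz = y_feedstock·Δb = 8 × (-1) = -8, so new z* = 2127 − 8 = 2119.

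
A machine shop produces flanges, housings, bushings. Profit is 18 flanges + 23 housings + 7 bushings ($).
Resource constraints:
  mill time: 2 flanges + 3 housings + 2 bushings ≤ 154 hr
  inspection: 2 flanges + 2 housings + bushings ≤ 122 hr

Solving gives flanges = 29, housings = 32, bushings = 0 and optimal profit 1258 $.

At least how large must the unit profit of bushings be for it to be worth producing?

At the optimum: mill time uses 154 of 154 (binding); inspection uses 122 of 122 (binding).
Dual feasibility on the basic columns requires 2·y_mill time + 2·y_inspection = 18, 3·y_mill time + 2·y_inspection = 23.
→ y_mill time = 5 and y_inspection = 4.
bushings enters the basis when its profit ≥ yᵀa₃ = 5·2 + 4·1 = 14.

14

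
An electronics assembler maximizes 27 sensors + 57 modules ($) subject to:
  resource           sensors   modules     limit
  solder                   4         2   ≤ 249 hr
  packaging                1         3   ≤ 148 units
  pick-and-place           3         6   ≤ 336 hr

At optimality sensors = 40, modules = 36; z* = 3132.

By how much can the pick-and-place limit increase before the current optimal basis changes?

5.1

Binding constraints: packaging, pick-and-place. The basis is B = [[1,3],[3,6]] with det -3.
Per unit increase in pick-and-place, x* moves by d = (1, -0.3333).
The basis stays optimal until solder becomes binding; allowable increase = 5.1 hr.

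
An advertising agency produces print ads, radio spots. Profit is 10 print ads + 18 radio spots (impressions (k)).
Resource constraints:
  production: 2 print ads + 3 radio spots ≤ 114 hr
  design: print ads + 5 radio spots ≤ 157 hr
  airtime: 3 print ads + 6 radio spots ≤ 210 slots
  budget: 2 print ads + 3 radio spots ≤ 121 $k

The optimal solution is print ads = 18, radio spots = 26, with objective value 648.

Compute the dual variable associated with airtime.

Binding: production and airtime. Non-binding: design (9 unused), budget (7 unused).
Slack constraints have shadow price 0 (complementary slackness).
Dual feasibility on the basic columns requires 2·y_production + 3·y_airtime = 10, 3·y_production + 6·y_airtime = 18.
→ y_production = 2 and y_airtime = 2.
Shadow price of airtime = 2.

2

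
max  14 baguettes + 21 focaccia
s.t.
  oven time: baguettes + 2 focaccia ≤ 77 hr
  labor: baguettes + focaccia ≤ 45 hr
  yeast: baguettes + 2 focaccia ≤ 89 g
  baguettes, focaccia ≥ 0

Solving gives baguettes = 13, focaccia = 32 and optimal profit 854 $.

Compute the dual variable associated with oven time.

At the optimum: oven time uses 77 of 77 (binding); labor uses 45 of 45 (binding); yeast uses 77 of 89 (slack = 12).
Since yeast is not tight, its dual is 0.
The binding rows give the dual system: 1·y_oven time + 1·y_labor = 14 and 2·y_oven time + 1·y_labor = 21.
→ y_oven time = 7 and y_labor = 7.
Shadow price of oven time = 7.

7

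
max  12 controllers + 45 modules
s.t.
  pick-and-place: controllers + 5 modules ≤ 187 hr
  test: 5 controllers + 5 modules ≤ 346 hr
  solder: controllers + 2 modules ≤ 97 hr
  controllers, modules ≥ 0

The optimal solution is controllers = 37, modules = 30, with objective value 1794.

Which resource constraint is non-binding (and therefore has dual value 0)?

test

pick-and-place: 187/187 (binding)
test: 335/346 (slack 11)
solder: 97/97 (binding)
By complementary slackness, a constraint with positive slack has shadow price 0 → test.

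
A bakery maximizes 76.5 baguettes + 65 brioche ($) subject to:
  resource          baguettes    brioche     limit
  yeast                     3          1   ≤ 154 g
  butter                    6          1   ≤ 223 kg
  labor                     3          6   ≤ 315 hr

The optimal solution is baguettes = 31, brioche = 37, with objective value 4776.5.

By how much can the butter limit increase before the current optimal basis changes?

52.8

Binding constraints: butter, labor. The basis is B = [[6,1],[3,6]] with det 33.
Per unit increase in butter, x* moves by d = (0.1818, -0.0909).
The basis stays optimal until yeast becomes binding; allowable increase = 52.8 kg.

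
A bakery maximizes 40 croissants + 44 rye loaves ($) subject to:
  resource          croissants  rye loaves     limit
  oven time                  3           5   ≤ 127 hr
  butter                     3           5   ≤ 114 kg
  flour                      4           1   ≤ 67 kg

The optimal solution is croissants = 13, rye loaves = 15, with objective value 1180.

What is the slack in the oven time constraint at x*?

oven time used = 3·13 + 5·15 = 114; slack = 127 − 114 = 13.

13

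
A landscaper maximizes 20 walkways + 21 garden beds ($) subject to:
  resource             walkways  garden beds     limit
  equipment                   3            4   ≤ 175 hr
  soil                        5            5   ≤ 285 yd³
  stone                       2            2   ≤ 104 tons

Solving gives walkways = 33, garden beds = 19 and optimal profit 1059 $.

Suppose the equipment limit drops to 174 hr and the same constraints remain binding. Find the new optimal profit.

1058

At the optimum: equipment uses 175 of 175 (binding); soil uses 260 of 285 (slack = 25); stone uses 104 of 104 (binding).
Since soil is not tight, its dual is 0.
The binding rows give the dual system: 3·y_equipment + 2·y_stone = 20 and 4·y_equipment + 2·y_stone = 21.
This yields shadow prices y_equipment = 1, y_stone = 8.5.
Δz = y_equipment·Δb = 1 × (-1) = -1, so new z* = 1059 − 1 = 1058.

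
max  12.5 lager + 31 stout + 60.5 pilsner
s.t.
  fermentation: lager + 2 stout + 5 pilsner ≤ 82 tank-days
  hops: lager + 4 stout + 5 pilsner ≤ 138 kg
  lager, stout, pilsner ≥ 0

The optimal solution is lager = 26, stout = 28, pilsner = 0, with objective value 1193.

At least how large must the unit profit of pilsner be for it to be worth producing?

62.5

Both fermentation and hops are binding at x*.
Dual feasibility on the basic columns requires 1·y_fermentation + 1·y_hops = 12.5, 2·y_fermentation + 4·y_hops = 31.
→ y_fermentation = 9.5 and y_hops = 3.
pilsner enters the basis when its profit ≥ yᵀa₃ = 9.5·5 + 3·5 = 62.5.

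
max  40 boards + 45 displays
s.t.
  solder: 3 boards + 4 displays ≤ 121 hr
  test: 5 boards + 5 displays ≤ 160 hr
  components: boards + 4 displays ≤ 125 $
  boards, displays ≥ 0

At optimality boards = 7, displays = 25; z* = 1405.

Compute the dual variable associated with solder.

5

At the optimum: solder uses 121 of 121 (binding); test uses 160 of 160 (binding); components uses 107 of 125 (slack = 18).
By complementary slackness, y = 0 for the non-binding constraint.
From A_Bᵀ y = c: 3·y_solder + 5·y_test = 40; 4·y_solder + 5·y_test = 45.
This yields shadow prices y_solder = 5, y_test = 5.
Shadow price of solder = 5.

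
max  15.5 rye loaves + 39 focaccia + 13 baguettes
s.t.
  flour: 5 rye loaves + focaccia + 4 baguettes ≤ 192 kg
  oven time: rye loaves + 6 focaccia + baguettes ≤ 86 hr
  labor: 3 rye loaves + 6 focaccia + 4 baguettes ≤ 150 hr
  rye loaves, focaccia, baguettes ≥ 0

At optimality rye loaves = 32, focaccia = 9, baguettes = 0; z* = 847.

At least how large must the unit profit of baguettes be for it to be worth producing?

20

Check each constraint at x*: flour 169/192 (slack 23); oven time 86/86 (tight); labor 150/150 (tight).
Slack constraints have shadow price 0 (complementary slackness).
The binding rows give the dual system: 1·y_oven time + 3·y_labor = 15.5 and 6·y_oven time + 6·y_labor = 39.
This yields shadow prices y_oven time = 2, y_labor = 4.5.
baguettes enters the basis when its profit ≥ yᵀa₃ = 2·1 + 4.5·4 = 20.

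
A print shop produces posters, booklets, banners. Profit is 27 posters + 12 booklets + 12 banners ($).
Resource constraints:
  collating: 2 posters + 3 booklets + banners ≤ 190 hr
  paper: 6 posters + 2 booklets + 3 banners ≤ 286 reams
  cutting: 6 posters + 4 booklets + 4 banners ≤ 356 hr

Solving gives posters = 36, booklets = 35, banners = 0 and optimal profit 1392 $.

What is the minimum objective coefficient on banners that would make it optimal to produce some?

15

Check each constraint at x*: collating 177/190 (slack 13); paper 286/286 (tight); cutting 356/356 (tight).
By complementary slackness, y = 0 for the non-binding constraint.
Dual feasibility on the basic columns requires 6·y_paper + 6·y_cutting = 27, 2·y_paper + 4·y_cutting = 12.
This yields shadow prices y_paper = 3, y_cutting = 1.5.
banners enters the basis when its profit ≥ yᵀa₃ = 3·3 + 1.5·4 = 15.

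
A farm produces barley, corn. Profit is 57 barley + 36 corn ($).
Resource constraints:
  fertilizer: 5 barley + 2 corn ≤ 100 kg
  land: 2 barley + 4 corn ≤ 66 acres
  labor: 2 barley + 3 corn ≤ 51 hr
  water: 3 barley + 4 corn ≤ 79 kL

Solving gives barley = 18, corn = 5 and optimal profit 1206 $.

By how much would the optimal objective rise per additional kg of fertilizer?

Binding: fertilizer and labor. Non-binding: land (10 unused), water (5 unused).
By complementary slackness, y = 0 for the non-binding constraints.
The binding rows give the dual system: 5·y_fertilizer + 2·y_labor = 57 and 2·y_fertilizer + 3·y_labor = 36.
→ y_fertilizer = 9 and y_labor = 6.
Shadow price of fertilizer = 9.

9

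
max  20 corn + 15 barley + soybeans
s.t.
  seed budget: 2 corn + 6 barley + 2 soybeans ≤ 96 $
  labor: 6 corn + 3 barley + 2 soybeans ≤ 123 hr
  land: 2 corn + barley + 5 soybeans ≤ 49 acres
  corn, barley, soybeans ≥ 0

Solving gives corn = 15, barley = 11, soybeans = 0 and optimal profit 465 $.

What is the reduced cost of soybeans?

-7

At the optimum: seed budget uses 96 of 96 (binding); labor uses 123 of 123 (binding); land uses 41 of 49 (slack = 8).
Slack constraints have shadow price 0 (complementary slackness).
The binding rows give the dual system: 2·y_seed budget + 6·y_labor = 20 and 6·y_seed budget + 3·y_labor = 15.
This yields shadow prices y_seed budget = 1, y_labor = 3.
Reduced cost of soybeans: c₃ − yᵀa₃ = 1 − (1·2 + 3·2) = 1 − 8 = -7.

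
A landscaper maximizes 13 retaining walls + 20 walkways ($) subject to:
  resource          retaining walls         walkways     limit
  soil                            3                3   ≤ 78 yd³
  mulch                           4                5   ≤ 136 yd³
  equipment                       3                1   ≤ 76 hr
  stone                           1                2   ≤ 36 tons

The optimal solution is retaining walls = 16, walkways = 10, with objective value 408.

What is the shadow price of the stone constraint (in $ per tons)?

7

Check each constraint at x*: soil 78/78 (tight); mulch 114/136 (slack 22); equipment 58/76 (slack 18); stone 36/36 (tight).
Since mulch, equipment are not tight, their duals are 0.
From A_Bᵀ y = c: 3·y_soil + 1·y_stone = 13; 3·y_soil + 2·y_stone = 20.
Solving: y_soil = 2, y_stone = 7.
Shadow price of stone = 7.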